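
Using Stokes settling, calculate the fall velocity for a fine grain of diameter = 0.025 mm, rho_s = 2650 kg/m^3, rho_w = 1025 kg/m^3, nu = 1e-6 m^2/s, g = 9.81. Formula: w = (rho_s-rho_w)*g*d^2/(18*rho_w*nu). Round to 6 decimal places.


w = (rho_s - rho_w) * g * d^2 / (18 * rho_w * nu)
d = 0.025 mm = 0.000025 m
rho_s - rho_w = 2650 - 1025 = 1625
Numerator = 1625 * 9.81 * (0.000025)^2 = 0.000009963281
Denominator = 18 * 1025 * 1e-6 = 0.018450
w = 0.000540 m/s

0.000540


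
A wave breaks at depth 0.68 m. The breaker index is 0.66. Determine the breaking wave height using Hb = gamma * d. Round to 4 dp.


Hb = gamma * d
Hb = 0.66 * 0.68
Hb = 0.4488 m

0.4488


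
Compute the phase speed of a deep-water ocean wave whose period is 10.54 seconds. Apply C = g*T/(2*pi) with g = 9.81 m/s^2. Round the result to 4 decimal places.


We use the deep-water celerity formula:
C = g * T / (2 * pi)
C = 9.81 * 10.54 / (2 * 3.14159...)
C = 103.397400 / 6.283185
C = 16.4562 m/s

16.4562


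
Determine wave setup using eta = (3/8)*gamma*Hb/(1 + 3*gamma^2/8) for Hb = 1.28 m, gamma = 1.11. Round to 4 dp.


eta = (3/8) * gamma * Hb / (1 + 3*gamma^2/8)
Numerator = (3/8) * 1.11 * 1.28 = 0.532800
Denominator = 1 + 3*1.11^2/8 = 1 + 0.462038 = 1.462038
eta = 0.532800 / 1.462038
eta = 0.3644 m

0.3644


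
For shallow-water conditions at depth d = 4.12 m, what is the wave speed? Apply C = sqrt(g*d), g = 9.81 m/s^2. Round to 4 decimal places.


Using the shallow-water approximation:
C = sqrt(g * d) = sqrt(9.81 * 4.12)
C = sqrt(40.4172)
C = 6.3575 m/s

6.3575


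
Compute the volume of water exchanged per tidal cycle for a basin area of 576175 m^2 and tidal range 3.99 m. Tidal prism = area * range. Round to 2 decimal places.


Tidal prism = Area * Tidal range
P = 576175 * 3.99
P = 2298938.25 m^3

2298938.25


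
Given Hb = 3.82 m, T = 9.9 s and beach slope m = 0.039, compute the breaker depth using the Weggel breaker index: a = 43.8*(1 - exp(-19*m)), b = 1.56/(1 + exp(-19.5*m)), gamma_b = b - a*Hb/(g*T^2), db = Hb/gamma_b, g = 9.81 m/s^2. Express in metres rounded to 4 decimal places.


a = 43.8 * (1 - exp(-19 * m))
exp(-19 * 0.039) = exp(-0.7410) = 0.476637
a = 43.8 * (1 - 0.476637) = 22.923298
b = 1.56 / (1 + exp(-19.5 * m))
exp(-19.5 * 0.039) = exp(-0.7605) = 0.467433
b = 1.56 / (1 + 0.467433) = 1.063081
Hb / (g * T^2) = 3.82 / (9.81 * 9.9^2) = 3.82 / 961.4781 = 0.00397305
gamma_b = b - a * Hb/(g*T^2) = 1.063081 - 22.923298 * 0.00397305 = 0.972006
db = Hb / gamma_b = 3.82 / 0.972006
db = 3.9300 m

3.9300


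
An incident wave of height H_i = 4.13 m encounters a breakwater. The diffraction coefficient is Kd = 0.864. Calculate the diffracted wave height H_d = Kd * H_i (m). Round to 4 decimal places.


H_d = Kd * H_i
H_d = 0.864 * 4.13
H_d = 3.5683 m

3.5683


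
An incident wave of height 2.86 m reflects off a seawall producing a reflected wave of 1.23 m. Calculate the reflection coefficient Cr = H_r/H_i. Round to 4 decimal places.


Cr = H_r / H_i
Cr = 1.23 / 2.86
Cr = 0.4301

0.4301


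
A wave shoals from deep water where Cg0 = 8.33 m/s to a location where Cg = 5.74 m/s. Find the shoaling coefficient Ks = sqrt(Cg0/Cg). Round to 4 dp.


Ks = sqrt(Cg0 / Cg)
Ks = sqrt(8.33 / 5.74)
Ks = sqrt(1.4512)
Ks = 1.2047

1.2047


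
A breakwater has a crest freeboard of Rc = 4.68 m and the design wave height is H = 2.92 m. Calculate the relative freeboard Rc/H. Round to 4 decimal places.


Relative freeboard = Rc / H
= 4.68 / 2.92
= 1.6027

1.6027


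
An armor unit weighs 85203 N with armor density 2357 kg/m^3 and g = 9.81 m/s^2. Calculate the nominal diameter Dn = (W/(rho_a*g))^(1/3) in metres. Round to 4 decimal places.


V = W / (rho_a * g)
V = 85203 / (2357 * 9.81)
V = 85203 / 23122.17
V = 3.684905 m^3
Dn = V^(1/3) = 3.684905^(1/3)
Dn = 1.5446 m

1.5446


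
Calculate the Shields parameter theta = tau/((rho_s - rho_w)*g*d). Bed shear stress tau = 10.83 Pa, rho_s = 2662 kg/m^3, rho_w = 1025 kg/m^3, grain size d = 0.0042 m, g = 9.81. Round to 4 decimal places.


theta = tau / ((rho_s - rho_w) * g * d)
rho_s - rho_w = 2662 - 1025 = 1637
Denominator = 1637 * 9.81 * 0.0042 = 67.447674
theta = 10.83 / 67.447674
theta = 0.1606

0.1606


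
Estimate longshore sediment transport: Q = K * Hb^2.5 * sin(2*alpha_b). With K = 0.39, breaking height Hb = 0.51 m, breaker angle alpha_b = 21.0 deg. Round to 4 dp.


Q = K * Hb^2.5 * sin(2 * alpha_b)
Hb^2.5 = 0.51^2.5 = 0.185749
sin(2 * 21.0) = sin(42.0) = 0.669131
Q = 0.39 * 0.185749 * 0.669131
Q = 0.0485 m^3/s

0.0485


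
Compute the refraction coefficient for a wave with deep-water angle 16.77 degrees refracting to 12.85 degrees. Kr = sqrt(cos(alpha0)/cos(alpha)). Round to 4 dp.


Kr = sqrt(cos(alpha0) / cos(alpha))
cos(16.77) = 0.957471
cos(12.85) = 0.974956
Kr = sqrt(0.957471 / 0.974956)
Kr = sqrt(0.982066)
Kr = 0.9910

0.9910


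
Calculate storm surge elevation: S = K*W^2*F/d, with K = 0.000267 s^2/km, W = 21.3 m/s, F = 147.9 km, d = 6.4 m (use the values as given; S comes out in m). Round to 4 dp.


S = K * W^2 * F / d
W^2 = 21.3^2 = 453.69
S = 0.000267 * 453.69 * 147.9 / 6.4
Numerator = 0.000267 * 453.69 * 147.9 = 17.915901
S = 17.915901 / 6.4 = 2.7994 m

2.7994


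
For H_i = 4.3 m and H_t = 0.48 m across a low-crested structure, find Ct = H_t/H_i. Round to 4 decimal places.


Ct = H_t / H_i
Ct = 0.48 / 4.3
Ct = 0.1116

0.1116


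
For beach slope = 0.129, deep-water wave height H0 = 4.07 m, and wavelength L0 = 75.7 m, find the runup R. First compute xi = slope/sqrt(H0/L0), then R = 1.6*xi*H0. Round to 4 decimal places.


xi = slope / sqrt(H0/L0)
H0/L0 = 4.07/75.7 = 0.053765
sqrt(0.053765) = 0.231873
xi = 0.129 / 0.231873 = 0.556340
R = 1.6 * xi * H0 = 1.6 * 0.556340 * 4.07
R = 3.6229 m

3.6229


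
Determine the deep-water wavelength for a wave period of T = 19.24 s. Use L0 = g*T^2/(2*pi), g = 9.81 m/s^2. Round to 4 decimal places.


L0 = g * T^2 / (2 * pi)
L0 = 9.81 * 19.24^2 / (2 * pi)
L0 = 9.81 * 370.1776 / 6.28319
L0 = 3631.4423 / 6.28319
L0 = 577.9620 m

577.9620


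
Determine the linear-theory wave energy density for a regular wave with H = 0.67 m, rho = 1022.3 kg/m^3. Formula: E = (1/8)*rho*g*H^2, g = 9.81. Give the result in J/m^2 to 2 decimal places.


E = (1/8) * rho * g * H^2
E = (1/8) * 1022.3 * 9.81 * 0.67^2
E = 0.125 * 1022.3 * 9.81 * 0.4489
E = 562.74 J/m^2

562.74


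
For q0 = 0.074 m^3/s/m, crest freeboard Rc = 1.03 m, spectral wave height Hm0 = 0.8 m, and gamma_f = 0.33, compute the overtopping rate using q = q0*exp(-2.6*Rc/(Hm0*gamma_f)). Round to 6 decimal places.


q = q0 * exp(-2.6 * Rc / (Hm0 * gamma_f))
Exponent = -2.6 * 1.03 / (0.8 * 0.33)
= -2.6 * 1.03 / 0.2640
= -10.143939
exp(-10.143939) = 0.000039
q = 0.074 * 0.000039
q = 0.000003 m^3/s/m

0.000003


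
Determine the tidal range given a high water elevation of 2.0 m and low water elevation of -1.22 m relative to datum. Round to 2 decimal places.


Tidal range = High water - Low water
Tidal range = 2.0 - (-1.22)
Tidal range = 3.22 m

3.22


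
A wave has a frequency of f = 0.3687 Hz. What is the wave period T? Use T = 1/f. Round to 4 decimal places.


T = 1 / f
T = 1 / 0.3687
T = 2.7122 s

2.7122


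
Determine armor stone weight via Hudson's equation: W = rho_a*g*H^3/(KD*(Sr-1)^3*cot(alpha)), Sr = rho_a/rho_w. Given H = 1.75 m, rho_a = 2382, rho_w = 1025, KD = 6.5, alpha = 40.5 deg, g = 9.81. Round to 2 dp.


Sr = rho_a / rho_w = 2382 / 1025 = 2.323902
(Sr - 1) = 1.323902
(Sr - 1)^3 = 2.320427
cot(40.5) = 1 / tan(40.5) = 1 / 0.854081 = 1.170850
Numerator = 2382 * 9.81 * 1.75^3 = 125234.7666
Denominator = 6.5 * 2.320427 * 1.170850 = 17.659663
W = 125234.7666 / 17.659663
W = 7091.57 N

7091.57


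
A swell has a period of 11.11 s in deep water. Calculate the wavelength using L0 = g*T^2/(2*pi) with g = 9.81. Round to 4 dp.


L0 = g * T^2 / (2 * pi)
L0 = 9.81 * 11.11^2 / (2 * pi)
L0 = 9.81 * 123.4321 / 6.28319
L0 = 1210.8689 / 6.28319
L0 = 192.7158 m

192.7158


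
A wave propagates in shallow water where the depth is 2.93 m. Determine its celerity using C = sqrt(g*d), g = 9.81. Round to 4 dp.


Using the shallow-water approximation:
C = sqrt(g * d) = sqrt(9.81 * 2.93)
C = sqrt(28.7433)
C = 5.3613 m/s

5.3613


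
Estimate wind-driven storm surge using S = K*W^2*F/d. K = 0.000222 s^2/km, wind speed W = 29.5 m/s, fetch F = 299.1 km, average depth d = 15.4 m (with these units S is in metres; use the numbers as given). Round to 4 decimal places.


S = K * W^2 * F / d
W^2 = 29.5^2 = 870.25
S = 0.000222 * 870.25 * 299.1 / 15.4
Numerator = 0.000222 * 870.25 * 299.1 = 57.784774
S = 57.784774 / 15.4 = 3.7523 m

3.7523


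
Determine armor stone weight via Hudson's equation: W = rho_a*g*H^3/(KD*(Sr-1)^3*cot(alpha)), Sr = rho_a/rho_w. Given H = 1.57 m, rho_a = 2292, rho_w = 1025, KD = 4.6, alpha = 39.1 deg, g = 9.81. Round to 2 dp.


Sr = rho_a / rho_w = 2292 / 1025 = 2.236098
(Sr - 1) = 1.236098
(Sr - 1)^3 = 1.888679
cot(39.1) = 1 / tan(39.1) = 1 / 0.812678 = 1.230500
Numerator = 2292 * 9.81 * 1.57^3 = 87012.6866
Denominator = 4.6 * 1.888679 * 1.230500 = 10.690490
W = 87012.6866 / 10.690490
W = 8139.26 N

8139.26


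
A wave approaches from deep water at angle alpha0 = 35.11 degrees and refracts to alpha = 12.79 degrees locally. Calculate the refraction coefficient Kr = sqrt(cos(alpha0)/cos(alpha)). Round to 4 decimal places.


Kr = sqrt(cos(alpha0) / cos(alpha))
cos(35.11) = 0.818049
cos(12.79) = 0.975188
Kr = sqrt(0.818049 / 0.975188)
Kr = sqrt(0.838863)
Kr = 0.9159

0.9159


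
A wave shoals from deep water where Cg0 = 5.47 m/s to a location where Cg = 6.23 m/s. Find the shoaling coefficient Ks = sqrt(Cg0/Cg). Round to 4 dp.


Ks = sqrt(Cg0 / Cg)
Ks = sqrt(5.47 / 6.23)
Ks = sqrt(0.8780)
Ks = 0.9370

0.9370


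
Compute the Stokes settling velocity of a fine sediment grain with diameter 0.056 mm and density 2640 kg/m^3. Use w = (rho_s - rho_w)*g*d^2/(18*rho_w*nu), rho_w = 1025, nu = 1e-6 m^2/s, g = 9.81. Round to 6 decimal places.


w = (rho_s - rho_w) * g * d^2 / (18 * rho_w * nu)
d = 0.056 mm = 0.000056 m
rho_s - rho_w = 2640 - 1025 = 1615
Numerator = 1615 * 9.81 * (0.000056)^2 = 0.000049684118
Denominator = 18 * 1025 * 1e-6 = 0.018450
w = 0.002693 m/s

0.002693


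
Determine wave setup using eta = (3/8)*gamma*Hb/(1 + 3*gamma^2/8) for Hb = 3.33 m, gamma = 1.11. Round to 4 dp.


eta = (3/8) * gamma * Hb / (1 + 3*gamma^2/8)
Numerator = (3/8) * 1.11 * 3.33 = 1.386113
Denominator = 1 + 3*1.11^2/8 = 1 + 0.462038 = 1.462038
eta = 1.386113 / 1.462038
eta = 0.9481 m

0.9481


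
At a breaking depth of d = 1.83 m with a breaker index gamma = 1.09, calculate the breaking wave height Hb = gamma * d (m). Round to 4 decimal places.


Hb = gamma * d
Hb = 1.09 * 1.83
Hb = 1.9947 m

1.9947


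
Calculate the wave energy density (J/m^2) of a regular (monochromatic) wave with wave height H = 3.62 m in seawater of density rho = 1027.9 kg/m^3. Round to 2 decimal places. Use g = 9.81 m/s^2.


E = (1/8) * rho * g * H^2
E = (1/8) * 1027.9 * 9.81 * 3.62^2
E = 0.125 * 1027.9 * 9.81 * 13.1044
E = 16517.60 J/m^2

16517.60


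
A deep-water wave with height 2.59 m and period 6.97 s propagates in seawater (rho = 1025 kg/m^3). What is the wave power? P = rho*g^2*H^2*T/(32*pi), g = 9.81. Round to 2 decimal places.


P = rho * g^2 * H^2 * T / (32 * pi)
P = 1025 * 9.81^2 * 2.59^2 * 6.97 / (32 * pi)
P = 1025 * 96.2361 * 6.7081 * 6.97 / 100.53096
P = 45876.93 W/m

45876.93


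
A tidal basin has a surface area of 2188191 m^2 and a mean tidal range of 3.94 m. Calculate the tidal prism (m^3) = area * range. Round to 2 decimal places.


Tidal prism = Area * Tidal range
P = 2188191 * 3.94
P = 8621472.54 m^3

8621472.54


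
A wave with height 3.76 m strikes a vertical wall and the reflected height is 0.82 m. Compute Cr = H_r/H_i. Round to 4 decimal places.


Cr = H_r / H_i
Cr = 0.82 / 3.76
Cr = 0.2181

0.2181


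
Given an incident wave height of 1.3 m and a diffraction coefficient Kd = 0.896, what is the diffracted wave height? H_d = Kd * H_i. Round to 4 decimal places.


H_d = Kd * H_i
H_d = 0.896 * 1.3
H_d = 1.1648 m

1.1648


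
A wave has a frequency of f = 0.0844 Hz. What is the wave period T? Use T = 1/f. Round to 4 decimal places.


T = 1 / f
T = 1 / 0.0844
T = 11.8483 s

11.8483


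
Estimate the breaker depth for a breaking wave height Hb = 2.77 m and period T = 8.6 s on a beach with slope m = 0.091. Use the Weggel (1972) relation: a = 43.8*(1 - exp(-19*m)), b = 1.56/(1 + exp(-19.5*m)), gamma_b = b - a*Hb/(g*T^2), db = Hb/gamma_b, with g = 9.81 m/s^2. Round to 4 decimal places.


a = 43.8 * (1 - exp(-19 * m))
exp(-19 * 0.091) = exp(-1.7290) = 0.177462
a = 43.8 * (1 - 0.177462) = 36.027174
b = 1.56 / (1 + exp(-19.5 * m))
exp(-19.5 * 0.091) = exp(-1.7745) = 0.169568
b = 1.56 / (1 + 0.169568) = 1.333826
Hb / (g * T^2) = 2.77 / (9.81 * 8.6^2) = 2.77 / 725.5476 = 0.00381781
gamma_b = b - a * Hb/(g*T^2) = 1.333826 - 36.027174 * 0.00381781 = 1.196281
db = Hb / gamma_b = 2.77 / 1.196281
db = 2.3155 m

2.3155


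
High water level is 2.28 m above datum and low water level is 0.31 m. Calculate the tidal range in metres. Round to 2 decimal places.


Tidal range = High water - Low water
Tidal range = 2.28 - (0.31)
Tidal range = 1.97 m

1.97


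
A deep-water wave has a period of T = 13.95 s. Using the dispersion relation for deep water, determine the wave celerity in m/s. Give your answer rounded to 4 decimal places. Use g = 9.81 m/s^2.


We use the deep-water celerity formula:
C = g * T / (2 * pi)
C = 9.81 * 13.95 / (2 * 3.14159...)
C = 136.849500 / 6.283185
C = 21.7803 m/s

21.7803


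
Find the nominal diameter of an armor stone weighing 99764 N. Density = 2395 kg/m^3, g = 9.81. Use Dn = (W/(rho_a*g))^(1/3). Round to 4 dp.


V = W / (rho_a * g)
V = 99764 / (2395 * 9.81)
V = 99764 / 23494.95
V = 4.246189 m^3
Dn = V^(1/3) = 4.246189^(1/3)
Dn = 1.6193 m

1.6193


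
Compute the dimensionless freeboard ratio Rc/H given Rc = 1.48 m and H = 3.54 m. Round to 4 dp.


Relative freeboard = Rc / H
= 1.48 / 3.54
= 0.4181

0.4181


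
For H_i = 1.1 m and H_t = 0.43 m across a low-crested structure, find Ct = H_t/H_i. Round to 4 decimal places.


Ct = H_t / H_i
Ct = 0.43 / 1.1
Ct = 0.3909

0.3909


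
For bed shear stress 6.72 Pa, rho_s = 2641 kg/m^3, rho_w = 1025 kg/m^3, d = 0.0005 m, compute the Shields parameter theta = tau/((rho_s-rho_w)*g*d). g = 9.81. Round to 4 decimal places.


theta = tau / ((rho_s - rho_w) * g * d)
rho_s - rho_w = 2641 - 1025 = 1616
Denominator = 1616 * 9.81 * 0.0005 = 7.926480
theta = 6.72 / 7.926480
theta = 0.8478

0.8478


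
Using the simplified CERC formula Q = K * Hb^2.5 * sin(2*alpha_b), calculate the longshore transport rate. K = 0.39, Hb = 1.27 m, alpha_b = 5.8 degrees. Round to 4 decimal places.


Q = K * Hb^2.5 * sin(2 * alpha_b)
Hb^2.5 = 1.27^2.5 = 1.817646
sin(2 * 5.8) = sin(11.6) = 0.201078
Q = 0.39 * 1.817646 * 0.201078
Q = 0.1425 m^3/s

0.1425


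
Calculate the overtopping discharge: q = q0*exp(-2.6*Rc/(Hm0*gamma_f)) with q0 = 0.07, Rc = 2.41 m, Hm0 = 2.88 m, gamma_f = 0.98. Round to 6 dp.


q = q0 * exp(-2.6 * Rc / (Hm0 * gamma_f))
Exponent = -2.6 * 2.41 / (2.88 * 0.98)
= -2.6 * 2.41 / 2.8224
= -2.220096
exp(-2.220096) = 0.108599
q = 0.07 * 0.108599
q = 0.007602 m^3/s/m

0.007602


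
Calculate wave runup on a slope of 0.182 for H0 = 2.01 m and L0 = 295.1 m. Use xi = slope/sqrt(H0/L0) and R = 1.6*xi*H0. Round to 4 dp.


xi = slope / sqrt(H0/L0)
H0/L0 = 2.01/295.1 = 0.006811
sqrt(0.006811) = 0.082530
xi = 0.182 / 0.082530 = 2.205251
R = 1.6 * xi * H0 = 1.6 * 2.205251 * 2.01
R = 7.0921 m

7.0921


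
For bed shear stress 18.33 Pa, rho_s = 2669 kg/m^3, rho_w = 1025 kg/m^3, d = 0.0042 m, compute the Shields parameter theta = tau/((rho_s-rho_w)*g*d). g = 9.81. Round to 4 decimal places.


theta = tau / ((rho_s - rho_w) * g * d)
rho_s - rho_w = 2669 - 1025 = 1644
Denominator = 1644 * 9.81 * 0.0042 = 67.736088
theta = 18.33 / 67.736088
theta = 0.2706

0.2706


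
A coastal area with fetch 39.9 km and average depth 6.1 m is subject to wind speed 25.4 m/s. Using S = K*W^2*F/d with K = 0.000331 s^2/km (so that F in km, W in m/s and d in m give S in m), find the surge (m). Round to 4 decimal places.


S = K * W^2 * F / d
W^2 = 25.4^2 = 645.16
S = 0.000331 * 645.16 * 39.9 / 6.1
Numerator = 0.000331 * 645.16 * 39.9 = 8.520564
S = 8.520564 / 6.1 = 1.3968 m

1.3968


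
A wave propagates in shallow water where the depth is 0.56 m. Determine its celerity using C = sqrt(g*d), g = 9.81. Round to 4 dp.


Using the shallow-water approximation:
C = sqrt(g * d) = sqrt(9.81 * 0.56)
C = sqrt(5.4936)
C = 2.3438 m/s

2.3438


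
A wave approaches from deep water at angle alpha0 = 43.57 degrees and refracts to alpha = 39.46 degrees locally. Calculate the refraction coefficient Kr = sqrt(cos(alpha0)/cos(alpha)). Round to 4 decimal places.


Kr = sqrt(cos(alpha0) / cos(alpha))
cos(43.57) = 0.724533
cos(39.46) = 0.772068
Kr = sqrt(0.724533 / 0.772068)
Kr = sqrt(0.938431)
Kr = 0.9687

0.9687


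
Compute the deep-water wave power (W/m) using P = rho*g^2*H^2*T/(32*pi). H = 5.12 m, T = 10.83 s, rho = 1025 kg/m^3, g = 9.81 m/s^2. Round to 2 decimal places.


P = rho * g^2 * H^2 * T / (32 * pi)
P = 1025 * 9.81^2 * 5.12^2 * 10.83 / (32 * pi)
P = 1025 * 96.2361 * 26.2144 * 10.83 / 100.53096
P = 278567.48 W/m

278567.48


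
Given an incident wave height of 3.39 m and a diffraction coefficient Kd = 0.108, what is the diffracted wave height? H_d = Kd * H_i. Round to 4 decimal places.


H_d = Kd * H_i
H_d = 0.108 * 3.39
H_d = 0.3661 m

0.3661


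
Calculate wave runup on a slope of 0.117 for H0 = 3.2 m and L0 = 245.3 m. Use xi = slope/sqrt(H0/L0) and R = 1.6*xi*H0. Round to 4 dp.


xi = slope / sqrt(H0/L0)
H0/L0 = 3.2/245.3 = 0.013045
sqrt(0.013045) = 0.114216
xi = 0.117 / 0.114216 = 1.024377
R = 1.6 * xi * H0 = 1.6 * 1.024377 * 3.2
R = 5.2448 m

5.2448


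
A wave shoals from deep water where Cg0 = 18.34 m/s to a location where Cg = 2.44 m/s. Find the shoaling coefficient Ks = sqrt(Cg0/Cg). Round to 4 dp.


Ks = sqrt(Cg0 / Cg)
Ks = sqrt(18.34 / 2.44)
Ks = sqrt(7.5164)
Ks = 2.7416

2.7416


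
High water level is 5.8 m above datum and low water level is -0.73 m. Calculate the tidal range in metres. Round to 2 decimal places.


Tidal range = High water - Low water
Tidal range = 5.8 - (-0.73)
Tidal range = 6.53 m

6.53


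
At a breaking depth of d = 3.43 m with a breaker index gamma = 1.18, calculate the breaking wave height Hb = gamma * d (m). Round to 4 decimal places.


Hb = gamma * d
Hb = 1.18 * 3.43
Hb = 4.0474 m

4.0474


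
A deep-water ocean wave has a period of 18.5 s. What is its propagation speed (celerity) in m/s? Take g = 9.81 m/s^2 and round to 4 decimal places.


We use the deep-water celerity formula:
C = g * T / (2 * pi)
C = 9.81 * 18.5 / (2 * 3.14159...)
C = 181.485000 / 6.283185
C = 28.8842 m/s

28.8842


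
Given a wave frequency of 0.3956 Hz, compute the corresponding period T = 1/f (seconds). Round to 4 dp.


T = 1 / f
T = 1 / 0.3956
T = 2.5278 s

2.5278


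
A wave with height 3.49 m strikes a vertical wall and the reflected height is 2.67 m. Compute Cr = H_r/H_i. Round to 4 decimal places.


Cr = H_r / H_i
Cr = 2.67 / 3.49
Cr = 0.7650

0.7650


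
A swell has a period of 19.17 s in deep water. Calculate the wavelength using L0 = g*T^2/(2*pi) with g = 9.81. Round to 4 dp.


L0 = g * T^2 / (2 * pi)
L0 = 9.81 * 19.17^2 / (2 * pi)
L0 = 9.81 * 367.4889 / 6.28319
L0 = 3605.0661 / 6.28319
L0 = 573.7641 m

573.7641


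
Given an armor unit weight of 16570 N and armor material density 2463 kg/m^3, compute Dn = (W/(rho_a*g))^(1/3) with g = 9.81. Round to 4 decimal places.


V = W / (rho_a * g)
V = 16570 / (2463 * 9.81)
V = 16570 / 24162.03
V = 0.685787 m^3
Dn = V^(1/3) = 0.685787^(1/3)
Dn = 0.8819 m

0.8819


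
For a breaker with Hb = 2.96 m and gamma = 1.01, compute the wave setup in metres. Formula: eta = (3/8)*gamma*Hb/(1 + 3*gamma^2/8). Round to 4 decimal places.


eta = (3/8) * gamma * Hb / (1 + 3*gamma^2/8)
Numerator = (3/8) * 1.01 * 2.96 = 1.121100
Denominator = 1 + 3*1.01^2/8 = 1 + 0.382538 = 1.382538
eta = 1.121100 / 1.382538
eta = 0.8109 m

0.8109


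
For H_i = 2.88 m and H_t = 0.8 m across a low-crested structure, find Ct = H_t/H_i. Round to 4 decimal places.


Ct = H_t / H_i
Ct = 0.8 / 2.88
Ct = 0.2778

0.2778


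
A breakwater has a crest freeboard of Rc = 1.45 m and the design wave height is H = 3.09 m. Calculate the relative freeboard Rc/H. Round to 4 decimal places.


Relative freeboard = Rc / H
= 1.45 / 3.09
= 0.4693

0.4693


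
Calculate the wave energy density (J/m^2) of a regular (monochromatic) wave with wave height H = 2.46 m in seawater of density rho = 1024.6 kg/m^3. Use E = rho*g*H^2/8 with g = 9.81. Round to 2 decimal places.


E = (1/8) * rho * g * H^2
E = (1/8) * 1024.6 * 9.81 * 2.46^2
E = 0.125 * 1024.6 * 9.81 * 6.0516
E = 7603.33 J/m^2

7603.33


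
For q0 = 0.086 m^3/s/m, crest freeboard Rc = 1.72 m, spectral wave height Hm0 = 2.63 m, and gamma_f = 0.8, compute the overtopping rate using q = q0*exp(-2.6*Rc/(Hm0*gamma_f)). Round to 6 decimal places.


q = q0 * exp(-2.6 * Rc / (Hm0 * gamma_f))
Exponent = -2.6 * 1.72 / (2.63 * 0.8)
= -2.6 * 1.72 / 2.1040
= -2.125475
exp(-2.125475) = 0.119376
q = 0.086 * 0.119376
q = 0.010266 m^3/s/m

0.010266


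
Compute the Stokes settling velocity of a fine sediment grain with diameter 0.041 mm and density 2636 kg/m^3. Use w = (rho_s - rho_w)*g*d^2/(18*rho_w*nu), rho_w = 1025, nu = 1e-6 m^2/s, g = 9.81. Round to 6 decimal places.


w = (rho_s - rho_w) * g * d^2 / (18 * rho_w * nu)
d = 0.041 mm = 0.000041 m
rho_s - rho_w = 2636 - 1025 = 1611
Numerator = 1611 * 9.81 * (0.000041)^2 = 0.000026566373
Denominator = 18 * 1025 * 1e-6 = 0.018450
w = 0.001440 m/s

0.001440


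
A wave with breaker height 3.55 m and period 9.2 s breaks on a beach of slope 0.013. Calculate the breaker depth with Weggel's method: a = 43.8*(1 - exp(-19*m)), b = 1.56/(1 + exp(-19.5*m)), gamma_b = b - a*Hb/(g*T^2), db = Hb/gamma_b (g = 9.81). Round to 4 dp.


a = 43.8 * (1 - exp(-19 * m))
exp(-19 * 0.013) = exp(-0.2470) = 0.781141
a = 43.8 * (1 - 0.781141) = 9.586038
b = 1.56 / (1 + exp(-19.5 * m))
exp(-19.5 * 0.013) = exp(-0.2535) = 0.776080
b = 1.56 / (1 + 0.776080) = 0.878339
Hb / (g * T^2) = 3.55 / (9.81 * 9.2^2) = 3.55 / 830.3184 = 0.00427547
gamma_b = b - a * Hb/(g*T^2) = 0.878339 - 9.586038 * 0.00427547 = 0.837354
db = Hb / gamma_b = 3.55 / 0.837354
db = 4.2395 m

4.2395


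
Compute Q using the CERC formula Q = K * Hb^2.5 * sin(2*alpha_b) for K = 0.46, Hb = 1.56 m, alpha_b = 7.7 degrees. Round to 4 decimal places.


Q = K * Hb^2.5 * sin(2 * alpha_b)
Hb^2.5 = 1.56^2.5 = 3.039565
sin(2 * 7.7) = sin(15.4) = 0.265556
Q = 0.46 * 3.039565 * 0.265556
Q = 0.3713 m^3/s

0.3713


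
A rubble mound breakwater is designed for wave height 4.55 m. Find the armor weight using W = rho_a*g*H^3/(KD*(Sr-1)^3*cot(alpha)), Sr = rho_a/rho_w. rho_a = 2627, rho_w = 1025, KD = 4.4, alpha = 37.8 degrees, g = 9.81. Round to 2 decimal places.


Sr = rho_a / rho_w = 2627 / 1025 = 2.562927
(Sr - 1) = 1.562927
(Sr - 1)^3 = 3.817824
cot(37.8) = 1 / tan(37.8) = 1 / 0.775680 = 1.289192
Numerator = 2627 * 9.81 * 4.55^3 = 2427522.5346
Denominator = 4.4 * 3.817824 * 1.289192 = 21.656402
W = 2427522.5346 / 21.656402
W = 112092.61 N

112092.61


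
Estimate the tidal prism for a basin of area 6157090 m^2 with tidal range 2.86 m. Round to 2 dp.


Tidal prism = Area * Tidal range
P = 6157090 * 2.86
P = 17609277.40 m^3

17609277.40


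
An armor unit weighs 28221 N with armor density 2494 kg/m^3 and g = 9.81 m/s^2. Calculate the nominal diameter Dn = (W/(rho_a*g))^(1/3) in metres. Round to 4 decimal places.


V = W / (rho_a * g)
V = 28221 / (2494 * 9.81)
V = 28221 / 24466.14
V = 1.153472 m^3
Dn = V^(1/3) = 1.153472^(1/3)
Dn = 1.0487 m

1.0487


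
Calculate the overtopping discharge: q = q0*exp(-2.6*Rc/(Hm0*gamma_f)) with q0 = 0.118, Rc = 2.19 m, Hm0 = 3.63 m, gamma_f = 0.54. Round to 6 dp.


q = q0 * exp(-2.6 * Rc / (Hm0 * gamma_f))
Exponent = -2.6 * 2.19 / (3.63 * 0.54)
= -2.6 * 2.19 / 1.9602
= -2.904806
exp(-2.904806) = 0.054759
q = 0.118 * 0.054759
q = 0.006462 m^3/s/m

0.006462


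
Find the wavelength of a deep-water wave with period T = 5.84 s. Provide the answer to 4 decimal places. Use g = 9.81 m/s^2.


L0 = g * T^2 / (2 * pi)
L0 = 9.81 * 5.84^2 / (2 * pi)
L0 = 9.81 * 34.1056 / 6.28319
L0 = 334.5759 / 6.28319
L0 = 53.2494 m

53.2494


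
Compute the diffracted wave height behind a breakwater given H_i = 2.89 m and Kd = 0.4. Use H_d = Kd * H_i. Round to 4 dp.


H_d = Kd * H_i
H_d = 0.4 * 2.89
H_d = 1.1560 m

1.1560


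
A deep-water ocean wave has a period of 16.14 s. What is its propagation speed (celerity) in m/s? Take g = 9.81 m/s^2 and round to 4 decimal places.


We use the deep-water celerity formula:
C = g * T / (2 * pi)
C = 9.81 * 16.14 / (2 * 3.14159...)
C = 158.333400 / 6.283185
C = 25.1995 m/s

25.1995


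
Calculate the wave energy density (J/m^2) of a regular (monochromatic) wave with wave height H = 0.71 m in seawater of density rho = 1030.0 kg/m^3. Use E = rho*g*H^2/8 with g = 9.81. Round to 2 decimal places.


E = (1/8) * rho * g * H^2
E = (1/8) * 1030.0 * 9.81 * 0.71^2
E = 0.125 * 1030.0 * 9.81 * 0.5041
E = 636.70 J/m^2

636.70


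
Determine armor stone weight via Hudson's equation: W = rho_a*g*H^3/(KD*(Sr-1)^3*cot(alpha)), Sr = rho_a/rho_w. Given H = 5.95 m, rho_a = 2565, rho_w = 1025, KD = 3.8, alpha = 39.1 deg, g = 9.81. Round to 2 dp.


Sr = rho_a / rho_w = 2565 / 1025 = 2.502439
(Sr - 1) = 1.502439
(Sr - 1)^3 = 3.391490
cot(39.1) = 1 / tan(39.1) = 1 / 0.812678 = 1.230500
Numerator = 2565 * 9.81 * 5.95^3 = 5300383.2639
Denominator = 3.8 * 3.391490 * 1.230500 = 15.858265
W = 5300383.2639 / 15.858265
W = 334234.74 N

334234.74


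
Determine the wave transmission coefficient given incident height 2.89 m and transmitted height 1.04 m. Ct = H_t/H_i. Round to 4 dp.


Ct = H_t / H_i
Ct = 1.04 / 2.89
Ct = 0.3599

0.3599


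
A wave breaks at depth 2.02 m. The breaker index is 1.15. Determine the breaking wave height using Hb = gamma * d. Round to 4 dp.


Hb = gamma * d
Hb = 1.15 * 2.02
Hb = 2.3230 m

2.3230


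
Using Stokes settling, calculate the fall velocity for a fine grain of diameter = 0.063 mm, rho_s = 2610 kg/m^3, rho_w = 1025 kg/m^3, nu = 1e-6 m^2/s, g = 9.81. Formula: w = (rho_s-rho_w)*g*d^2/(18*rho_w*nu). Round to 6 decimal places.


w = (rho_s - rho_w) * g * d^2 / (18 * rho_w * nu)
d = 0.063 mm = 0.000063 m
rho_s - rho_w = 2610 - 1025 = 1585
Numerator = 1585 * 9.81 * (0.000063)^2 = 0.000061713386
Denominator = 18 * 1025 * 1e-6 = 0.018450
w = 0.003345 m/s

0.003345


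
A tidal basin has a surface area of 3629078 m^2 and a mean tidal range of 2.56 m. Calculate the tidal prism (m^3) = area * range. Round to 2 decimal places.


Tidal prism = Area * Tidal range
P = 3629078 * 2.56
P = 9290439.68 m^3

9290439.68


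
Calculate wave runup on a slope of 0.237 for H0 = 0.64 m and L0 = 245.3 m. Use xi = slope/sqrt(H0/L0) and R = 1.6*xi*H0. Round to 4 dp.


xi = slope / sqrt(H0/L0)
H0/L0 = 0.64/245.3 = 0.002609
sqrt(0.002609) = 0.051079
xi = 0.237 / 0.051079 = 4.639884
R = 1.6 * xi * H0 = 1.6 * 4.639884 * 0.64
R = 4.7512 m

4.7512


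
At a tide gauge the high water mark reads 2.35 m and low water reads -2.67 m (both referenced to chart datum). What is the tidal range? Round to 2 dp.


Tidal range = High water - Low water
Tidal range = 2.35 - (-2.67)
Tidal range = 5.02 m

5.02


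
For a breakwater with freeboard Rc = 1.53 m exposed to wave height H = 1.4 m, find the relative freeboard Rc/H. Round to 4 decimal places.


Relative freeboard = Rc / H
= 1.53 / 1.4
= 1.0929

1.0929


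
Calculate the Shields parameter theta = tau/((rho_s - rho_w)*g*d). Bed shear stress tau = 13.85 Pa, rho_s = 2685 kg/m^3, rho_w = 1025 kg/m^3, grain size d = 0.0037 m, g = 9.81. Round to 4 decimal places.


theta = tau / ((rho_s - rho_w) * g * d)
rho_s - rho_w = 2685 - 1025 = 1660
Denominator = 1660 * 9.81 * 0.0037 = 60.253020
theta = 13.85 / 60.253020
theta = 0.2299

0.2299


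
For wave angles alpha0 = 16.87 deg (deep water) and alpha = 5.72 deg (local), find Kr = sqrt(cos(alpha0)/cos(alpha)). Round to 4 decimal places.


Kr = sqrt(cos(alpha0) / cos(alpha))
cos(16.87) = 0.956966
cos(5.72) = 0.995021
Kr = sqrt(0.956966 / 0.995021)
Kr = sqrt(0.961754)
Kr = 0.9807

0.9807


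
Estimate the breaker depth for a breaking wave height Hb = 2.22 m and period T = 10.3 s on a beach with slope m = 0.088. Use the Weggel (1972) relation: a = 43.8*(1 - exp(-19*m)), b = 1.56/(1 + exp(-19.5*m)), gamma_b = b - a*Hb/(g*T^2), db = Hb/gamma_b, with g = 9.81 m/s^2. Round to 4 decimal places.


a = 43.8 * (1 - exp(-19 * m))
exp(-19 * 0.088) = exp(-1.6720) = 0.187871
a = 43.8 * (1 - 0.187871) = 35.571252
b = 1.56 / (1 + exp(-19.5 * m))
exp(-19.5 * 0.088) = exp(-1.7160) = 0.179784
b = 1.56 / (1 + 0.179784) = 1.322276
Hb / (g * T^2) = 2.22 / (9.81 * 10.3^2) = 2.22 / 1040.7429 = 0.00213309
gamma_b = b - a * Hb/(g*T^2) = 1.322276 - 35.571252 * 0.00213309 = 1.246399
db = Hb / gamma_b = 2.22 / 1.246399
db = 1.7811 m

1.7811


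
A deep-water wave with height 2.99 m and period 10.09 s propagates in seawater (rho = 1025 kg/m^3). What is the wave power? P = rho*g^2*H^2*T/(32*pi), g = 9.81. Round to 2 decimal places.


P = rho * g^2 * H^2 * T / (32 * pi)
P = 1025 * 9.81^2 * 2.99^2 * 10.09 / (32 * pi)
P = 1025 * 96.2361 * 8.9401 * 10.09 / 100.53096
P = 88510.66 W/m

88510.66


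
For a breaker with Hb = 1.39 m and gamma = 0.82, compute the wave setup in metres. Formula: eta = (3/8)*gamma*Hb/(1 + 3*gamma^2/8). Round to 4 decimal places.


eta = (3/8) * gamma * Hb / (1 + 3*gamma^2/8)
Numerator = (3/8) * 0.82 * 1.39 = 0.427425
Denominator = 1 + 3*0.82^2/8 = 1 + 0.252150 = 1.252150
eta = 0.427425 / 1.252150
eta = 0.3414 m

0.3414


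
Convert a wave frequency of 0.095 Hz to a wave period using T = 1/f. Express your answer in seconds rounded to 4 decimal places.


T = 1 / f
T = 1 / 0.095
T = 10.5263 s

10.5263


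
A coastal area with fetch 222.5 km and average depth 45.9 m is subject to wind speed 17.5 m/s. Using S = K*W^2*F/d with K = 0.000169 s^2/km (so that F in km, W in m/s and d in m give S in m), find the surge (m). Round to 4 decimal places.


S = K * W^2 * F / d
W^2 = 17.5^2 = 306.25
S = 0.000169 * 306.25 * 222.5 / 45.9
Numerator = 0.000169 * 306.25 * 222.5 = 11.515766
S = 11.515766 / 45.9 = 0.2509 m

0.2509


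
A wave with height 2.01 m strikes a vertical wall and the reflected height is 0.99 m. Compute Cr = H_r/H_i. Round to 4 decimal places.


Cr = H_r / H_i
Cr = 0.99 / 2.01
Cr = 0.4925

0.4925


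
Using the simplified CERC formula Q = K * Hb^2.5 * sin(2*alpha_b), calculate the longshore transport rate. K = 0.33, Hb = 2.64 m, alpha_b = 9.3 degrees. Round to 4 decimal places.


Q = K * Hb^2.5 * sin(2 * alpha_b)
Hb^2.5 = 2.64^2.5 = 11.324260
sin(2 * 9.3) = sin(18.6) = 0.318959
Q = 0.33 * 11.324260 * 0.318959
Q = 1.1920 m^3/s

1.1920


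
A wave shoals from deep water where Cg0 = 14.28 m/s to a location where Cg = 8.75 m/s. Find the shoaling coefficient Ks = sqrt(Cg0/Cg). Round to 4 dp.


Ks = sqrt(Cg0 / Cg)
Ks = sqrt(14.28 / 8.75)
Ks = sqrt(1.6320)
Ks = 1.2775

1.2775


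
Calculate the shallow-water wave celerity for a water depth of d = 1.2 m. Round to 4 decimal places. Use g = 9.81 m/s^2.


Using the shallow-water approximation:
C = sqrt(g * d) = sqrt(9.81 * 1.2)
C = sqrt(11.7720)
C = 3.4310 m/s

3.4310


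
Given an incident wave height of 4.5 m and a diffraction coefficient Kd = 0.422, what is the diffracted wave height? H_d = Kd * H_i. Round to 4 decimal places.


H_d = Kd * H_i
H_d = 0.422 * 4.5
H_d = 1.8990 m

1.8990


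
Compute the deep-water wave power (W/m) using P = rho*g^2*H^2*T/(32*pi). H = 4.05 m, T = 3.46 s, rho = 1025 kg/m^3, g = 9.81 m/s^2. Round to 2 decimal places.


P = rho * g^2 * H^2 * T / (32 * pi)
P = 1025 * 9.81^2 * 4.05^2 * 3.46 / (32 * pi)
P = 1025 * 96.2361 * 16.4025 * 3.46 / 100.53096
P = 55686.28 W/m

55686.28


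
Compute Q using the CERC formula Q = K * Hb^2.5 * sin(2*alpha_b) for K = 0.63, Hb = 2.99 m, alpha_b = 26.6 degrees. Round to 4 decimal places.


Q = K * Hb^2.5 * sin(2 * alpha_b)
Hb^2.5 = 2.99^2.5 = 15.458878
sin(2 * 26.6) = sin(53.2) = 0.800731
Q = 0.63 * 15.458878 * 0.800731
Q = 7.7984 m^3/s

7.7984


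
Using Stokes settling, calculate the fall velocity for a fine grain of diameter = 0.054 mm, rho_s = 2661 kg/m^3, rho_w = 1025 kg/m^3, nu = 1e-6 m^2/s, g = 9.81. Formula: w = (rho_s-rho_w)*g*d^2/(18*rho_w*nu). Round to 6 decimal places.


w = (rho_s - rho_w) * g * d^2 / (18 * rho_w * nu)
d = 0.054 mm = 0.000054 m
rho_s - rho_w = 2661 - 1025 = 1636
Numerator = 1636 * 9.81 * (0.000054)^2 = 0.000046799351
Denominator = 18 * 1025 * 1e-6 = 0.018450
w = 0.002537 m/s

0.002537


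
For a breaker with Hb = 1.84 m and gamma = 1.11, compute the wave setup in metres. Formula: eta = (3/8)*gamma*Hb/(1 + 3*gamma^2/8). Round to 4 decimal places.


eta = (3/8) * gamma * Hb / (1 + 3*gamma^2/8)
Numerator = (3/8) * 1.11 * 1.84 = 0.765900
Denominator = 1 + 3*1.11^2/8 = 1 + 0.462038 = 1.462038
eta = 0.765900 / 1.462038
eta = 0.5239 m

0.5239


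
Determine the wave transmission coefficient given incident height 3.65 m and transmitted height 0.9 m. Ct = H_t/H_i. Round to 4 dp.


Ct = H_t / H_i
Ct = 0.9 / 3.65
Ct = 0.2466

0.2466


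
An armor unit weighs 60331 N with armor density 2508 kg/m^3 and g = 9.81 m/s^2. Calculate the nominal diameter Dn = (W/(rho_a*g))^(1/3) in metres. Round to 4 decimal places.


V = W / (rho_a * g)
V = 60331 / (2508 * 9.81)
V = 60331 / 24603.48
V = 2.452133 m^3
Dn = V^(1/3) = 2.452133^(1/3)
Dn = 1.3485 m

1.3485


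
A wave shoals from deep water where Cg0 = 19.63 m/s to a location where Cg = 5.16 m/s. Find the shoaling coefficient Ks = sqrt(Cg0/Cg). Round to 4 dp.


Ks = sqrt(Cg0 / Cg)
Ks = sqrt(19.63 / 5.16)
Ks = sqrt(3.8043)
Ks = 1.9505

1.9505


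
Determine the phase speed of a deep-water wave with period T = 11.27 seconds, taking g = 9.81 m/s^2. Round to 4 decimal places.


We use the deep-water celerity formula:
C = g * T / (2 * pi)
C = 9.81 * 11.27 / (2 * 3.14159...)
C = 110.558700 / 6.283185
C = 17.5960 m/s

17.5960


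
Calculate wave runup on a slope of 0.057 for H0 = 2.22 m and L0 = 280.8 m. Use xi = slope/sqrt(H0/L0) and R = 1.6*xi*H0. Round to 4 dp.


xi = slope / sqrt(H0/L0)
H0/L0 = 2.22/280.8 = 0.007906
sqrt(0.007906) = 0.088916
xi = 0.057 / 0.088916 = 0.641057
R = 1.6 * xi * H0 = 1.6 * 0.641057 * 2.22
R = 2.2770 m

2.2770


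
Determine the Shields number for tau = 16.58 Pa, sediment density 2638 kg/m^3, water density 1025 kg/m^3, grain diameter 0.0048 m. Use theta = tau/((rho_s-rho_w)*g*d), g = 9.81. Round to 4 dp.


theta = tau / ((rho_s - rho_w) * g * d)
rho_s - rho_w = 2638 - 1025 = 1613
Denominator = 1613 * 9.81 * 0.0048 = 75.952944
theta = 16.58 / 75.952944
theta = 0.2183

0.2183


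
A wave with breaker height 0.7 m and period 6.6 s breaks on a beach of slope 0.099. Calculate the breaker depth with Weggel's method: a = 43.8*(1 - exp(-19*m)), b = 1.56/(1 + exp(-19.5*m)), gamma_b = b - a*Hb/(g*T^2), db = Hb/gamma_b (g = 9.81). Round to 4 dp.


a = 43.8 * (1 - exp(-19 * m))
exp(-19 * 0.099) = exp(-1.8810) = 0.152438
a = 43.8 * (1 - 0.152438) = 37.123233
b = 1.56 / (1 + exp(-19.5 * m))
exp(-19.5 * 0.099) = exp(-1.9305) = 0.145076
b = 1.56 / (1 + 0.145076) = 1.362355
Hb / (g * T^2) = 0.7 / (9.81 * 6.6^2) = 0.7 / 427.3236 = 0.00163810
gamma_b = b - a * Hb/(g*T^2) = 1.362355 - 37.123233 * 0.00163810 = 1.301544
db = Hb / gamma_b = 0.7 / 1.301544
db = 0.5378 m

0.5378


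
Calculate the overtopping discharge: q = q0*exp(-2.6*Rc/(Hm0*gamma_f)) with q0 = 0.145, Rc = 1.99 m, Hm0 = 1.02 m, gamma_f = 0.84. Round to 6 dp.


q = q0 * exp(-2.6 * Rc / (Hm0 * gamma_f))
Exponent = -2.6 * 1.99 / (1.02 * 0.84)
= -2.6 * 1.99 / 0.8568
= -6.038749
exp(-6.038749) = 0.002385
q = 0.145 * 0.002385
q = 0.000346 m^3/s/m

0.000346


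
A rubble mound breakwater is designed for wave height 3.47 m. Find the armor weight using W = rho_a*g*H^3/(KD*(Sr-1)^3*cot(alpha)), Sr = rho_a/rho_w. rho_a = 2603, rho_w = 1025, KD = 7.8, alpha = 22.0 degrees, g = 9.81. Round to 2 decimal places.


Sr = rho_a / rho_w = 2603 / 1025 = 2.539512
(Sr - 1) = 1.539512
(Sr - 1)^3 = 3.648794
cot(22.0) = 1 / tan(22.0) = 1 / 0.404026 = 2.475087
Numerator = 2603 * 9.81 * 3.47^3 = 1066919.3700
Denominator = 7.8 * 3.648794 * 2.475087 = 70.442449
W = 1066919.3700 / 70.442449
W = 15145.97 N

15145.97


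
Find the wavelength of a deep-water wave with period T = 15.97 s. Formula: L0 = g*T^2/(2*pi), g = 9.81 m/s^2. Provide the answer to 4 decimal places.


L0 = g * T^2 / (2 * pi)
L0 = 9.81 * 15.97^2 / (2 * pi)
L0 = 9.81 * 255.0409 / 6.28319
L0 = 2501.9512 / 6.28319
L0 = 398.1979 m

398.1979


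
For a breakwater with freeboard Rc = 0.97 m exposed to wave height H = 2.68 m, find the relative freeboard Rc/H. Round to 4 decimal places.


Relative freeboard = Rc / H
= 0.97 / 2.68
= 0.3619

0.3619


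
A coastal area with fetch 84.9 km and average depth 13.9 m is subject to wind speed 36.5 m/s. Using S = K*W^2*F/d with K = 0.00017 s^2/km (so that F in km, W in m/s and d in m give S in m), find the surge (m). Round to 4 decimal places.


S = K * W^2 * F / d
W^2 = 36.5^2 = 1332.25
S = 0.00017 * 1332.25 * 84.9 / 13.9
Numerator = 0.00017 * 1332.25 * 84.9 = 19.228364
S = 19.228364 / 13.9 = 1.3833 m

1.3833


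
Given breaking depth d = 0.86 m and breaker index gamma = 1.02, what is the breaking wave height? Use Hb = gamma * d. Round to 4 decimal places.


Hb = gamma * d
Hb = 1.02 * 0.86
Hb = 0.8772 m

0.8772


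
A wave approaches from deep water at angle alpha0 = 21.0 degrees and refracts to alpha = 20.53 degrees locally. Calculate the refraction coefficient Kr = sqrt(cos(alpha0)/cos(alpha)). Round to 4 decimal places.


Kr = sqrt(cos(alpha0) / cos(alpha))
cos(21.0) = 0.933580
cos(20.53) = 0.936489
Kr = sqrt(0.933580 / 0.936489)
Kr = sqrt(0.996894)
Kr = 0.9984

0.9984


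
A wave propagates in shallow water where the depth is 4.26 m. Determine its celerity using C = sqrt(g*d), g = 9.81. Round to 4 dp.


Using the shallow-water approximation:
C = sqrt(g * d) = sqrt(9.81 * 4.26)
C = sqrt(41.7906)
C = 6.4646 m/s

6.4646


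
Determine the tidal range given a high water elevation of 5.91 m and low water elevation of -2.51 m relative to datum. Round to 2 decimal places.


Tidal range = High water - Low water
Tidal range = 5.91 - (-2.51)
Tidal range = 8.42 m

8.42


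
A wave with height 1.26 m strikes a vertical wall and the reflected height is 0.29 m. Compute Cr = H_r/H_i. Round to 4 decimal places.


Cr = H_r / H_i
Cr = 0.29 / 1.26
Cr = 0.2302

0.2302


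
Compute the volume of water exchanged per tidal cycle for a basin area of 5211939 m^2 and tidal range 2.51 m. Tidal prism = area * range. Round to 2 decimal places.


Tidal prism = Area * Tidal range
P = 5211939 * 2.51
P = 13081966.89 m^3

13081966.89


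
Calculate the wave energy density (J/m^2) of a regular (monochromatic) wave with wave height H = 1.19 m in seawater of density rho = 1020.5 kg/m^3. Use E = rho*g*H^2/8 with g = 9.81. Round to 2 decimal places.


E = (1/8) * rho * g * H^2
E = (1/8) * 1020.5 * 9.81 * 1.19^2
E = 0.125 * 1020.5 * 9.81 * 1.4161
E = 1772.09 J/m^2

1772.09


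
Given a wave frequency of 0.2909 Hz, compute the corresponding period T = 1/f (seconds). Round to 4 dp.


T = 1 / f
T = 1 / 0.2909
T = 3.4376 s

3.4376


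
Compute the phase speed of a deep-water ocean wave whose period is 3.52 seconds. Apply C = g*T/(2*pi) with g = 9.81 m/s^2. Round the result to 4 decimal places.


We use the deep-water celerity formula:
C = g * T / (2 * pi)
C = 9.81 * 3.52 / (2 * 3.14159...)
C = 34.531200 / 6.283185
C = 5.4958 m/s

5.4958
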